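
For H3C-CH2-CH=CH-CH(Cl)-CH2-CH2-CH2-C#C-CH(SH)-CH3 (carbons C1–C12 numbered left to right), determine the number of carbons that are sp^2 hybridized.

C1: sp3
C2: sp3
C3: sp2 ✓
C4: sp2 ✓
C5: sp3
C6: sp3
C7: sp3
C8: sp3
C9: sp
C10: sp
C11: sp3
C12: sp3
C3, C4 → 2 sp2 carbons.

2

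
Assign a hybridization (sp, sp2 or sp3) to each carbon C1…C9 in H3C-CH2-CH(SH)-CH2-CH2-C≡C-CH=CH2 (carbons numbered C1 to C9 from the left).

C1 is sp3: 4 σ bonds, 4 electron-density regions.
C2 — 4 σ bonds. Steric number 4, so sp3.
C3 — 4 σ bonds. Steric number 4, so sp3.
C4 has 4 σ bonds: steric number 4 → sp3.
C5 (4 σ bonds) has steric number 4: sp3.
C6: 2 σ bonds, plus two π bonds; 2 regions of electron density → sp.
C7 (2 σ bonds, plus two π bonds) has steric number 2: sp.
C8: 3 σ bonds, plus one π bond; 3 regions of electron density → sp2.
C9 is sp2: 3 σ bonds, plus one π bond, 3 electron-density regions.

C1 sp3, C2 sp3, C3 sp3, C4 sp3, C5 sp3, C6 sp, C7 sp, C8 sp2, C9 sp2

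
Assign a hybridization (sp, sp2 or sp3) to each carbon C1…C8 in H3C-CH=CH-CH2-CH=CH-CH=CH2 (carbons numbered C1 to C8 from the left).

C1 sp3, C2 sp2, C3 sp2, C4 sp3, C5 sp2, C6 sp2, C7 sp2, C8 sp2

C1: 4 σ bonds — 4 electron domains, sp3.
C2: 3 σ bonds, plus one π bond; 3 regions of electron density → sp2.
C3 is sp2: 3 σ bonds, plus one π bond, 3 electron-density regions.
C4: 4 σ bonds; 4 regions of electron density → sp3.
C5 (3 σ bonds, plus one π bond) has steric number 3: sp2.
C6 carries 3 σ bonds, plus one π bond, giving a steric number of 3, so it is sp2.
C7: 3 σ bonds, plus one π bond; 3 regions of electron density → sp2.
C8 is sp2: 3 σ bonds, plus one π bond, 3 electron-density regions.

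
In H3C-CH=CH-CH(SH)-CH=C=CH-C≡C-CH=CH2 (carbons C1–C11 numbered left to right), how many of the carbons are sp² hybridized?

6

C1: sp3
C2: sp2 ✓
C3: sp2 ✓
C4: sp3
C5: sp2 ✓
C6: sp
C7: sp2 ✓
C8: sp
C9: sp
C10: sp2 ✓
C11: sp2 ✓
C2, C3, C5, C7, C10, C11 → 6 sp2 carbons.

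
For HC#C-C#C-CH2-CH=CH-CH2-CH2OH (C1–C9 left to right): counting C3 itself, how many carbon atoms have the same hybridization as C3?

C3 is sp (two π bonds).
C1: sp ✓
C2: sp ✓
C3: sp ✓
C4: sp ✓
C5: sp3
C6: sp2
C7: sp2
C8: sp3
C9: sp3
4 carbons are sp.

4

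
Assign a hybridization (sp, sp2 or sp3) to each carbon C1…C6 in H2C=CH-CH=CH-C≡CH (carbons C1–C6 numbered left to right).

C1 is sp2: 3 σ bonds, plus one π bond, 3 electron-density regions.
C2 carries 3 σ bonds, plus one π bond, giving a steric number of 3, so it is sp2.
C3 has 3 σ bonds, plus one π bond: steric number 3 → sp2.
C4 is sp2: 3 σ bonds, plus one π bond, 3 electron-density regions.
C5 — 2 σ bonds, plus two π bonds. Steric number 2, so sp.
C6 carries 2 σ bonds, plus two π bonds, giving a steric number of 2, so it is sp.

C1 sp2, C2 sp2, C3 sp2, C4 sp2, C5 sp, C6 sp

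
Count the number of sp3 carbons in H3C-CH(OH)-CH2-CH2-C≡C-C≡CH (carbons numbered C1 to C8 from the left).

4

C1: sp3 ✓
C2: sp3 ✓
C3: sp3 ✓
C4: sp3 ✓
C5: sp
C6: sp
C7: sp
C8: sp
C1, C2, C3, C4 → 4 sp3 carbons.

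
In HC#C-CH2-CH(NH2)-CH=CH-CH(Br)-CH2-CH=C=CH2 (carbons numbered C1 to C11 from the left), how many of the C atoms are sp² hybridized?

4

C1: sp
C2: sp
C3: sp3
C4: sp3
C5: sp2 ✓
C6: sp2 ✓
C7: sp3
C8: sp3
C9: sp2 ✓
C10: sp
C11: sp2 ✓
C5, C6, C9, C11 → 4 sp2 carbons.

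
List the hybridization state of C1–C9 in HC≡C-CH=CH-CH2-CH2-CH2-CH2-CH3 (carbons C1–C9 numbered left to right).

C1 sp, C2 sp, C3 sp2, C4 sp2, C5 sp3, C6 sp3, C7 sp3, C8 sp3, C9 sp3

C1 (2 σ bonds, plus two π bonds) has steric number 2: sp.
C2: 2 σ bonds, plus two π bonds — 2 electron domains, sp.
C3 — 3 σ bonds, plus one π bond. Steric number 3, so sp2.
C4 carries 3 σ bonds, plus one π bond, giving a steric number of 3, so it is sp2.
C5: 4 σ bonds — 4 electron domains, sp3.
C6 is sp3: 4 σ bonds, 4 electron-density regions.
C7 — 4 σ bonds. Steric number 4, so sp3.
C8: 4 σ bonds; 4 regions of electron density → sp3.
C9 — 4 σ bonds. Steric number 4, so sp3.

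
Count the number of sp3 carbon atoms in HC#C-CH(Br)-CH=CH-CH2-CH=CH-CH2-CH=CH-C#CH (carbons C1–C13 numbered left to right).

3

C1: sp
C2: sp
C3: sp3 ✓
C4: sp2
C5: sp2
C6: sp3 ✓
C7: sp2
C8: sp2
C9: sp3 ✓
C10: sp2
C11: sp2
C12: sp
C13: sp
C3, C6, C9 → 3 sp3 carbons.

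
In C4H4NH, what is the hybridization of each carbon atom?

sp^2

Each carbon atom is sp2: 3 σ bonds, plus one π bond, 3 electron-density regions.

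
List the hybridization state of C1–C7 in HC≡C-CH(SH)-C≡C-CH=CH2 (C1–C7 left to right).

C1 sp, C2 sp, C3 sp3, C4 sp, C5 sp, C6 sp2, C7 sp2

C1 — 2 σ bonds, plus two π bonds. Steric number 2, so sp.
C2 has 2 σ bonds, plus two π bonds: steric number 2 → sp.
C3 has 4 σ bonds: steric number 4 → sp3.
C4 (2 σ bonds, plus two π bonds) has steric number 2: sp.
C5: 2 σ bonds, plus two π bonds — 2 electron domains, sp.
C6: 3 σ bonds, plus one π bond; 3 regions of electron density → sp2.
C7: 3 σ bonds, plus one π bond — 3 electron domains, sp2.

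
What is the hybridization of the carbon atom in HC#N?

sp

The carbon atom carries 2 σ bonds, plus two π bonds, giving a steric number of 2, so it is sp.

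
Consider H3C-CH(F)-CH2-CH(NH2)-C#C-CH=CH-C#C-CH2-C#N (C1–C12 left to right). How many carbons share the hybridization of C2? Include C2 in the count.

5

C2 is sp3 (only σ bonds).
C1: sp3 ✓
C2: sp3 ✓
C3: sp3 ✓
C4: sp3 ✓
C5: sp
C6: sp
C7: sp2
C8: sp2
C9: sp
C10: sp
C11: sp3 ✓
C12: sp
5 carbons are sp3.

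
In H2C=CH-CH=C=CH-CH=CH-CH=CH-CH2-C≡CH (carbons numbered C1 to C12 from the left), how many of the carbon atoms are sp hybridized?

3

C1: sp2
C2: sp2
C3: sp2
C4: sp ✓
C5: sp2
C6: sp2
C7: sp2
C8: sp2
C9: sp2
C10: sp3
C11: sp ✓
C12: sp ✓
C4, C11, C12 → 3 sp carbons.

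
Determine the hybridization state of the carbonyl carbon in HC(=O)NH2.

sp^2

The carbonyl carbon is sp2: 3 σ bonds, plus one π bond, 3 electron-density regions.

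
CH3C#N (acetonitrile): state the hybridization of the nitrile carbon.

sp

The nitrile carbon carries 2 σ bonds, plus two π bonds, giving a steric number of 2, so it is sp.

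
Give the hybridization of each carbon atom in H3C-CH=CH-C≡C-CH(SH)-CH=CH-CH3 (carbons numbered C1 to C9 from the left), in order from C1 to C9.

C1 (4 σ bonds) has steric number 4: sp3.
C2: 3 σ bonds, plus one π bond; 3 regions of electron density → sp2.
C3: 3 σ bonds, plus one π bond — 3 electron domains, sp2.
C4 is sp: 2 σ bonds, plus two π bonds, 2 electron-density regions.
C5 is sp: 2 σ bonds, plus two π bonds, 2 electron-density regions.
C6: 4 σ bonds — 4 electron domains, sp3.
C7 carries 3 σ bonds, plus one π bond, giving a steric number of 3, so it is sp2.
C8 has 3 σ bonds, plus one π bond: steric number 3 → sp2.
C9 — 4 σ bonds. Steric number 4, so sp3.

C1 sp3, C2 sp2, C3 sp2, C4 sp, C5 sp, C6 sp3, C7 sp2, C8 sp2, C9 sp3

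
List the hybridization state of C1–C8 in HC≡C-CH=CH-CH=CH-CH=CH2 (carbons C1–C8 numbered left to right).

C1: 2 σ bonds, plus two π bonds; 2 regions of electron density → sp.
C2 has 2 σ bonds, plus two π bonds: steric number 2 → sp.
C3: 3 σ bonds, plus one π bond — 3 electron domains, sp2.
C4 is sp2: 3 σ bonds, plus one π bond, 3 electron-density regions.
C5 has 3 σ bonds, plus one π bond: steric number 3 → sp2.
C6 — 3 σ bonds, plus one π bond. Steric number 3, so sp2.
C7 (3 σ bonds, plus one π bond) has steric number 3: sp2.
C8: 3 σ bonds, plus one π bond; 3 regions of electron density → sp2.

C1 sp, C2 sp, C3 sp2, C4 sp2, C5 sp2, C6 sp2, C7 sp2, C8 sp2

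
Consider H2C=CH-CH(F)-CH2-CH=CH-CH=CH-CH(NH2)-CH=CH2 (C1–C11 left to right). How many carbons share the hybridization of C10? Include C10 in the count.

8

C10 is sp2 (one π bond).
C1: sp2 ✓
C2: sp2 ✓
C3: sp3
C4: sp3
C5: sp2 ✓
C6: sp2 ✓
C7: sp2 ✓
C8: sp2 ✓
C9: sp3
C10: sp2 ✓
C11: sp2 ✓
8 carbons are sp2.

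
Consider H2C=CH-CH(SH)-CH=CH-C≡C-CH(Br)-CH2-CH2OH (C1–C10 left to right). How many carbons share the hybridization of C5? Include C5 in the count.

4

C5 is sp2 (one π bond).
C1: sp2 ✓
C2: sp2 ✓
C3: sp3
C4: sp2 ✓
C5: sp2 ✓
C6: sp
C7: sp
C8: sp3
C9: sp3
C10: sp3
4 carbons are sp2.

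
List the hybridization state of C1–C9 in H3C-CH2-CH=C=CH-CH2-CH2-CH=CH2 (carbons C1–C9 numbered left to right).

C1 sp3, C2 sp3, C3 sp2, C4 sp, C5 sp2, C6 sp3, C7 sp3, C8 sp2, C9 sp2

C1 carries 4 σ bonds, giving a steric number of 4, so it is sp3.
C2: 4 σ bonds; 4 regions of electron density → sp3.
C3 — 3 σ bonds, plus one π bond. Steric number 3, so sp2.
C4: 2 σ bonds, plus two π bonds — 2 electron domains, sp.
C5: 3 σ bonds, plus one π bond — 3 electron domains, sp2.
C6: 4 σ bonds; 4 regions of electron density → sp3.
C7 — 4 σ bonds. Steric number 4, so sp3.
C8 (3 σ bonds, plus one π bond) has steric number 3: sp2.
C9: 3 σ bonds, plus one π bond; 3 regions of electron density → sp2.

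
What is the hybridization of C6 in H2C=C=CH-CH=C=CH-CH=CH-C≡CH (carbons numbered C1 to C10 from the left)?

sp^2

C6 — 3 σ bonds, plus one π bond. Steric number 3, so sp2.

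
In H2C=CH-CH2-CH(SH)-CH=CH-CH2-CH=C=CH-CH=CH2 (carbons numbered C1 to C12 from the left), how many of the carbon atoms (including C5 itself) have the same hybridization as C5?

8

C5 is sp2 (one π bond).
C1: sp2 ✓
C2: sp2 ✓
C3: sp3
C4: sp3
C5: sp2 ✓
C6: sp2 ✓
C7: sp3
C8: sp2 ✓
C9: sp
C10: sp2 ✓
C11: sp2 ✓
C12: sp2 ✓
8 carbons are sp2.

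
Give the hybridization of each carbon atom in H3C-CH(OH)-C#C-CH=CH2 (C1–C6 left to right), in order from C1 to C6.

C1 (4 σ bonds) has steric number 4: sp3.
C2 has 4 σ bonds: steric number 4 → sp3.
C3 has 2 σ bonds, plus two π bonds: steric number 2 → sp.
C4 carries 2 σ bonds, plus two π bonds, giving a steric number of 2, so it is sp.
C5 (3 σ bonds, plus one π bond) has steric number 3: sp2.
C6 is sp2: 3 σ bonds, plus one π bond, 3 electron-density regions.

C1 sp3, C2 sp3, C3 sp, C4 sp, C5 sp2, C6 sp2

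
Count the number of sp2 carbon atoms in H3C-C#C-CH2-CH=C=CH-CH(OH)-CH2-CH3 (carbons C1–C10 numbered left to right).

2

C1: sp3
C2: sp
C3: sp
C4: sp3
C5: sp2 ✓
C6: sp
C7: sp2 ✓
C8: sp3
C9: sp3
C10: sp3
C5, C7 → 2 sp2 carbons.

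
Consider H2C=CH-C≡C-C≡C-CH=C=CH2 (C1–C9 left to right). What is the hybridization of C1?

sp^2

C1 carries 3 σ bonds, plus one π bond, giving a steric number of 3, so it is sp2.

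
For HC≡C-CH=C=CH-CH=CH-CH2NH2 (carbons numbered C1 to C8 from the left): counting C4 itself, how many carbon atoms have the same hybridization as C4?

3

C4 is sp (two π bonds).
C1: sp ✓
C2: sp ✓
C3: sp2
C4: sp ✓
C5: sp2
C6: sp2
C7: sp2
C8: sp3
3 carbons are sp.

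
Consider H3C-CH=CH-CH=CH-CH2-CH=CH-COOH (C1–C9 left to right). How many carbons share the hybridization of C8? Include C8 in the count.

7

C8 is sp2 (one π bond).
C1: sp3
C2: sp2 ✓
C3: sp2 ✓
C4: sp2 ✓
C5: sp2 ✓
C6: sp3
C7: sp2 ✓
C8: sp2 ✓
C9: sp2 ✓
7 carbons are sp2.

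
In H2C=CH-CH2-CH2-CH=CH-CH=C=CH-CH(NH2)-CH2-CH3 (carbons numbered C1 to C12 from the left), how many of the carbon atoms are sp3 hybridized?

5

C1: sp2
C2: sp2
C3: sp3 ✓
C4: sp3 ✓
C5: sp2
C6: sp2
C7: sp2
C8: sp
C9: sp2
C10: sp3 ✓
C11: sp3 ✓
C12: sp3 ✓
C3, C4, C10, C11, C12 → 5 sp3 carbons.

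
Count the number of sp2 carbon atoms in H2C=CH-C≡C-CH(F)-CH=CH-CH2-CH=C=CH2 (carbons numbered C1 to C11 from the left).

C1: sp2 ✓
C2: sp2 ✓
C3: sp
C4: sp
C5: sp3
C6: sp2 ✓
C7: sp2 ✓
C8: sp3
C9: sp2 ✓
C10: sp
C11: sp2 ✓
C1, C2, C6, C7, C9, C11 → 6 sp2 carbons.

6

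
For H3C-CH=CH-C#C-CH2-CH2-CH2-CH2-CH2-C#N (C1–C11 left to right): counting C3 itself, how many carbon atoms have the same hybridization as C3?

2

C3 is sp2 (one π bond).
C1: sp3
C2: sp2 ✓
C3: sp2 ✓
C4: sp
C5: sp
C6: sp3
C7: sp3
C8: sp3
C9: sp3
C10: sp3
C11: sp
2 carbons are sp2.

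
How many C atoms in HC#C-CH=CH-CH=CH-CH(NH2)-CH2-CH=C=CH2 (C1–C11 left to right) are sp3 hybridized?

C1: sp
C2: sp
C3: sp2
C4: sp2
C5: sp2
C6: sp2
C7: sp3 ✓
C8: sp3 ✓
C9: sp2
C10: sp
C11: sp2
C7, C8 → 2 sp3 carbons.

2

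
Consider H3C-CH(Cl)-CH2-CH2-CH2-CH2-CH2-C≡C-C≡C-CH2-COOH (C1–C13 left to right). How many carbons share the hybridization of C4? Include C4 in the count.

C4 is sp3 (only σ bonds).
C1: sp3 ✓
C2: sp3 ✓
C3: sp3 ✓
C4: sp3 ✓
C5: sp3 ✓
C6: sp3 ✓
C7: sp3 ✓
C8: sp
C9: sp
C10: sp
C11: sp
C12: sp3 ✓
C13: sp2
8 carbons are sp3.

8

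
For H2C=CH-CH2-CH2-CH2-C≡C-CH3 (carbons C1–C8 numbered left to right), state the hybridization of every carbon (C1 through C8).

C1 sp2, C2 sp2, C3 sp3, C4 sp3, C5 sp3, C6 sp, C7 sp, C8 sp3

C1: 3 σ bonds, plus one π bond; 3 regions of electron density → sp2.
C2: 3 σ bonds, plus one π bond — 3 electron domains, sp2.
C3 is sp3: 4 σ bonds, 4 electron-density regions.
C4 has 4 σ bonds: steric number 4 → sp3.
C5 has 4 σ bonds: steric number 4 → sp3.
C6 has 2 σ bonds, plus two π bonds: steric number 2 → sp.
C7: 2 σ bonds, plus two π bonds; 2 regions of electron density → sp.
C8 — 4 σ bonds. Steric number 4, so sp3.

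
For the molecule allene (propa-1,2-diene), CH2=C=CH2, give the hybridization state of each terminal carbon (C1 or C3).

Each terminal carbon (C1 or C3) — 3 σ bonds, plus one π bond. Steric number 3, so sp2.

sp2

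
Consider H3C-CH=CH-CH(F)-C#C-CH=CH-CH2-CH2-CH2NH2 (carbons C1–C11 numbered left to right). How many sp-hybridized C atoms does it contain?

C1: sp3
C2: sp2
C3: sp2
C4: sp3
C5: sp ✓
C6: sp ✓
C7: sp2
C8: sp2
C9: sp3
C10: sp3
C11: sp3
C5, C6 → 2 sp carbons.

2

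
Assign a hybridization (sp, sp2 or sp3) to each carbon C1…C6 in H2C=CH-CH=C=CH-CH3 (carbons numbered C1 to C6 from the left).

C1 (3 σ bonds, plus one π bond) has steric number 3: sp2.
C2: 3 σ bonds, plus one π bond — 3 electron domains, sp2.
C3: 3 σ bonds, plus one π bond; 3 regions of electron density → sp2.
C4: 2 σ bonds, plus two π bonds — 2 electron domains, sp.
C5: 3 σ bonds, plus one π bond — 3 electron domains, sp2.
C6: 4 σ bonds; 4 regions of electron density → sp3.

C1 sp2, C2 sp2, C3 sp2, C4 sp, C5 sp2, C6 sp3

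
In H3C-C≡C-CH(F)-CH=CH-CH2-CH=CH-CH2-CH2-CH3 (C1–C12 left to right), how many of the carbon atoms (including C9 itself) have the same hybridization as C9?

C9 is sp2 (one π bond).
C1: sp3
C2: sp
C3: sp
C4: sp3
C5: sp2 ✓
C6: sp2 ✓
C7: sp3
C8: sp2 ✓
C9: sp2 ✓
C10: sp3
C11: sp3
C12: sp3
4 carbons are sp2.

4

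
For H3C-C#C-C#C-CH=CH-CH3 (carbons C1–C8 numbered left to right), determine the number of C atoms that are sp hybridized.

C1: sp3
C2: sp ✓
C3: sp ✓
C4: sp ✓
C5: sp ✓
C6: sp2
C7: sp2
C8: sp3
C2, C3, C4, C5 → 4 sp carbons.

4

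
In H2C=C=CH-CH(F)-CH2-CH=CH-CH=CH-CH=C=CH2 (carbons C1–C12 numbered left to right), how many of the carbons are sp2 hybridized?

C1: sp2 ✓
C2: sp
C3: sp2 ✓
C4: sp3
C5: sp3
C6: sp2 ✓
C7: sp2 ✓
C8: sp2 ✓
C9: sp2 ✓
C10: sp2 ✓
C11: sp
C12: sp2 ✓
C1, C3, C6, C7, C8, C9, C10, C12 → 8 sp2 carbons.

8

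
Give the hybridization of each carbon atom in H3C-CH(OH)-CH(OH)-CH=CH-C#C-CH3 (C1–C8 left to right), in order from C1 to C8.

C1 (4 σ bonds) has steric number 4: sp3.
C2 is sp3: 4 σ bonds, 4 electron-density regions.
C3: 4 σ bonds — 4 electron domains, sp3.
C4 (3 σ bonds, plus one π bond) has steric number 3: sp2.
C5 — 3 σ bonds, plus one π bond. Steric number 3, so sp2.
C6: 2 σ bonds, plus two π bonds; 2 regions of electron density → sp.
C7 is sp: 2 σ bonds, plus two π bonds, 2 electron-density regions.
C8 carries 4 σ bonds, giving a steric number of 4, so it is sp3.

C1 sp3, C2 sp3, C3 sp3, C4 sp2, C5 sp2, C6 sp, C7 sp, C8 sp3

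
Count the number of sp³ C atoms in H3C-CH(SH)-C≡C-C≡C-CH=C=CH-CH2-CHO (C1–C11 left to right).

3

C1: sp3 ✓
C2: sp3 ✓
C3: sp
C4: sp
C5: sp
C6: sp
C7: sp2
C8: sp
C9: sp2
C10: sp3 ✓
C11: sp2
C1, C2, C10 → 3 sp3 carbons.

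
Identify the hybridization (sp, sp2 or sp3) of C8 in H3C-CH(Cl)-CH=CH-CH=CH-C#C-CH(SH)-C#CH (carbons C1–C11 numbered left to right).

sp

C8 — 2 σ bonds, plus two π bonds. Steric number 2, so sp.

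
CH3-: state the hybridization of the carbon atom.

sp^3

Three σ bonds + one lone pair = steric number 4 → sp3, pyramidal.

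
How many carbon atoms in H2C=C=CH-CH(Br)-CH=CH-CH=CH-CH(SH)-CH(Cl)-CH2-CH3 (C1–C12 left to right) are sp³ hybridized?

C1: sp2
C2: sp
C3: sp2
C4: sp3 ✓
C5: sp2
C6: sp2
C7: sp2
C8: sp2
C9: sp3 ✓
C10: sp3 ✓
C11: sp3 ✓
C12: sp3 ✓
C4, C9, C10, C11, C12 → 5 sp3 carbons.

5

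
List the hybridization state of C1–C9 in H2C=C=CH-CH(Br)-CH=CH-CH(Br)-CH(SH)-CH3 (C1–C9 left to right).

C1: 3 σ bonds, plus one π bond — 3 electron domains, sp2.
C2: 2 σ bonds, plus two π bonds — 2 electron domains, sp.
C3: 3 σ bonds, plus one π bond; 3 regions of electron density → sp2.
C4 (4 σ bonds) has steric number 4: sp3.
C5: 3 σ bonds, plus one π bond — 3 electron domains, sp2.
C6 has 3 σ bonds, plus one π bond: steric number 3 → sp2.
C7: 4 σ bonds — 4 electron domains, sp3.
C8: 4 σ bonds; 4 regions of electron density → sp3.
C9: 4 σ bonds; 4 regions of electron density → sp3.

C1 sp2, C2 sp, C3 sp2, C4 sp3, C5 sp2, C6 sp2, C7 sp3, C8 sp3, C9 sp3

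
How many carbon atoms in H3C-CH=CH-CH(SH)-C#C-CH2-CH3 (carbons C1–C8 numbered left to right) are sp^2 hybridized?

C1: sp3
C2: sp2 ✓
C3: sp2 ✓
C4: sp3
C5: sp
C6: sp
C7: sp3
C8: sp3
C2, C3 → 2 sp2 carbons.

2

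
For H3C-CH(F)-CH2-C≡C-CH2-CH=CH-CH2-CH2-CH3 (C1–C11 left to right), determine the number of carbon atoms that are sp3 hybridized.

7

C1: sp3 ✓
C2: sp3 ✓
C3: sp3 ✓
C4: sp
C5: sp
C6: sp3 ✓
C7: sp2
C8: sp2
C9: sp3 ✓
C10: sp3 ✓
C11: sp3 ✓
C1, C2, C3, C6, C9, C10, C11 → 7 sp3 carbons.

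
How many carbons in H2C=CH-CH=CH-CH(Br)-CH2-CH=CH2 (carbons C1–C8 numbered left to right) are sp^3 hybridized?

2

C1: sp2
C2: sp2
C3: sp2
C4: sp2
C5: sp3 ✓
C6: sp3 ✓
C7: sp2
C8: sp2
C5, C6 → 2 sp3 carbons.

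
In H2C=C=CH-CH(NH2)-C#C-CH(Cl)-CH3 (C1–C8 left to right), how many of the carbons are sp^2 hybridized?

C1: sp2 ✓
C2: sp
C3: sp2 ✓
C4: sp3
C5: sp
C6: sp
C7: sp3
C8: sp3
C1, C3 → 2 sp2 carbons.

2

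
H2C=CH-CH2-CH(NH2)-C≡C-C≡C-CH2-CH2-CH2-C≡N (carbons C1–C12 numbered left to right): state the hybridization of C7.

sp

C7: 2 σ bonds, plus two π bonds — 2 electron domains, sp.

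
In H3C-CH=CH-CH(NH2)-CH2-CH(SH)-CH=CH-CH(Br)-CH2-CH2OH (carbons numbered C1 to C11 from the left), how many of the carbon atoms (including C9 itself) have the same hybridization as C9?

C9 is sp3 (only σ bonds).
C1: sp3 ✓
C2: sp2
C3: sp2
C4: sp3 ✓
C5: sp3 ✓
C6: sp3 ✓
C7: sp2
C8: sp2
C9: sp3 ✓
C10: sp3 ✓
C11: sp3 ✓
7 carbons are sp3.

7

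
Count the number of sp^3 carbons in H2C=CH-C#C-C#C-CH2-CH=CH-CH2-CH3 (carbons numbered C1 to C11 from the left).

3

C1: sp2
C2: sp2
C3: sp
C4: sp
C5: sp
C6: sp
C7: sp3 ✓
C8: sp2
C9: sp2
C10: sp3 ✓
C11: sp3 ✓
C7, C10, C11 → 3 sp3 carbons.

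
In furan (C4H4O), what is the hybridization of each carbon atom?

sp²

Each carbon atom has 3 σ bonds, plus one π bond: steric number 3 → sp2.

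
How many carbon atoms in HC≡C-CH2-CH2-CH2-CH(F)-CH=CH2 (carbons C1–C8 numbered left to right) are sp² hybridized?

C1: sp
C2: sp
C3: sp3
C4: sp3
C5: sp3
C6: sp3
C7: sp2 ✓
C8: sp2 ✓
C7, C8 → 2 sp2 carbons.

2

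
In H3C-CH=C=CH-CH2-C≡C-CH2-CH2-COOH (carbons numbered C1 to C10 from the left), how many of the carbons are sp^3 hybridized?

4

C1: sp3 ✓
C2: sp2
C3: sp
C4: sp2
C5: sp3 ✓
C6: sp
C7: sp
C8: sp3 ✓
C9: sp3 ✓
C10: sp2
C1, C5, C8, C9 → 4 sp3 carbons.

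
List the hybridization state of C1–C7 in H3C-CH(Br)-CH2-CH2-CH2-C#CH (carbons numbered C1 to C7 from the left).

C1 has 4 σ bonds: steric number 4 → sp3.
C2 is sp3: 4 σ bonds, 4 electron-density regions.
C3 (4 σ bonds) has steric number 4: sp3.
C4 — 4 σ bonds. Steric number 4, so sp3.
C5 — 4 σ bonds. Steric number 4, so sp3.
C6: 2 σ bonds, plus two π bonds; 2 regions of electron density → sp.
C7 has 2 σ bonds, plus two π bonds: steric number 2 → sp.

C1 sp3, C2 sp3, C3 sp3, C4 sp3, C5 sp3, C6 sp, C7 sp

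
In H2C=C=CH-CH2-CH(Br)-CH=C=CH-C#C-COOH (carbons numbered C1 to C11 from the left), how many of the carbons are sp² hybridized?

C1: sp2 ✓
C2: sp
C3: sp2 ✓
C4: sp3
C5: sp3
C6: sp2 ✓
C7: sp
C8: sp2 ✓
C9: sp
C10: sp
C11: sp2 ✓
C1, C3, C6, C8, C11 → 5 sp2 carbons.

5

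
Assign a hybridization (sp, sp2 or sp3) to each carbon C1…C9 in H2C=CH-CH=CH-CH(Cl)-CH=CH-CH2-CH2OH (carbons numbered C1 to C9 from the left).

C1 carries 3 σ bonds, plus one π bond, giving a steric number of 3, so it is sp2.
C2 (3 σ bonds, plus one π bond) has steric number 3: sp2.
C3 carries 3 σ bonds, plus one π bond, giving a steric number of 3, so it is sp2.
C4 is sp2: 3 σ bonds, plus one π bond, 3 electron-density regions.
C5 — 4 σ bonds. Steric number 4, so sp3.
C6 (3 σ bonds, plus one π bond) has steric number 3: sp2.
C7: 3 σ bonds, plus one π bond; 3 regions of electron density → sp2.
C8 — 4 σ bonds. Steric number 4, so sp3.
C9 is sp3: 4 σ bonds, 4 electron-density regions.

C1 sp2, C2 sp2, C3 sp2, C4 sp2, C5 sp3, C6 sp2, C7 sp2, C8 sp3, C9 sp3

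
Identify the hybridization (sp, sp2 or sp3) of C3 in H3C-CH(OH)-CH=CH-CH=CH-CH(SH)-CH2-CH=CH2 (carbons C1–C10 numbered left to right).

sp^2

C3: 3 σ bonds, plus one π bond; 3 regions of electron density → sp2.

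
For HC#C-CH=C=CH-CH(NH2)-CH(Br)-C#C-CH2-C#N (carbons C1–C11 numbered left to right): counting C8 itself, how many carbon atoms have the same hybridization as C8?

6

C8 is sp (two π bonds).
C1: sp ✓
C2: sp ✓
C3: sp2
C4: sp ✓
C5: sp2
C6: sp3
C7: sp3
C8: sp ✓
C9: sp ✓
C10: sp3
C11: sp ✓
6 carbons are sp.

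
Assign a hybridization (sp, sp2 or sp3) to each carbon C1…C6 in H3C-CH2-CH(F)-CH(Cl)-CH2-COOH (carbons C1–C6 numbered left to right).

C1 sp3, C2 sp3, C3 sp3, C4 sp3, C5 sp3, C6 sp2

C1 is sp3: 4 σ bonds, 4 electron-density regions.
C2: 4 σ bonds; 4 regions of electron density → sp3.
C3 — 4 σ bonds. Steric number 4, so sp3.
C4 has 4 σ bonds: steric number 4 → sp3.
C5 carries 4 σ bonds, giving a steric number of 4, so it is sp3.
C6: 3 σ bonds, plus one π bond — 3 electron domains, sp2.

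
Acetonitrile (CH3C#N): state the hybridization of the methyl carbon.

The methyl carbon has 4 σ bonds: steric number 4 → sp3.

sp^3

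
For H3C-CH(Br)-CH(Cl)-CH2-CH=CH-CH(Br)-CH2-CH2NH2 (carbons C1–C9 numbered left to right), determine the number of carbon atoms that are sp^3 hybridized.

C1: sp3 ✓
C2: sp3 ✓
C3: sp3 ✓
C4: sp3 ✓
C5: sp2
C6: sp2
C7: sp3 ✓
C8: sp3 ✓
C9: sp3 ✓
C1, C2, C3, C4, C7, C8, C9 → 7 sp3 carbons.

7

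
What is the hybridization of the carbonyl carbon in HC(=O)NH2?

sp^2

The carbonyl carbon: 3 σ bonds, plus one π bond — 3 electron domains, sp2.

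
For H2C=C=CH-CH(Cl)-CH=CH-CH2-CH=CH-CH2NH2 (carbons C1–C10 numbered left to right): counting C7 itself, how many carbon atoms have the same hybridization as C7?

3

C7 is sp3 (only σ bonds).
C1: sp2
C2: sp
C3: sp2
C4: sp3 ✓
C5: sp2
C6: sp2
C7: sp3 ✓
C8: sp2
C9: sp2
C10: sp3 ✓
3 carbons are sp3.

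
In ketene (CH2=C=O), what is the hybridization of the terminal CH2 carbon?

sp^2

The terminal CH2 carbon: 3 σ bonds, plus one π bond; 3 regions of electron density → sp2.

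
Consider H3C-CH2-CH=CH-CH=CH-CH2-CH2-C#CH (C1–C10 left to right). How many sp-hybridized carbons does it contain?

C1: sp3
C2: sp3
C3: sp2
C4: sp2
C5: sp2
C6: sp2
C7: sp3
C8: sp3
C9: sp ✓
C10: sp ✓
C9, C10 → 2 sp carbons.

2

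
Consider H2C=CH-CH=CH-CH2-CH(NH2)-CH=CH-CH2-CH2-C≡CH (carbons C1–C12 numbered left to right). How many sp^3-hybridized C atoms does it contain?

4

C1: sp2
C2: sp2
C3: sp2
C4: sp2
C5: sp3 ✓
C6: sp3 ✓
C7: sp2
C8: sp2
C9: sp3 ✓
C10: sp3 ✓
C11: sp
C12: sp
C5, C6, C9, C10 → 4 sp3 carbons.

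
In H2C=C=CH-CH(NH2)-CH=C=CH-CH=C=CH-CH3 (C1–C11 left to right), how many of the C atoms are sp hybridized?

C1: sp2
C2: sp ✓
C3: sp2
C4: sp3
C5: sp2
C6: sp ✓
C7: sp2
C8: sp2
C9: sp ✓
C10: sp2
C11: sp3
C2, C6, C9 → 3 sp carbons.

3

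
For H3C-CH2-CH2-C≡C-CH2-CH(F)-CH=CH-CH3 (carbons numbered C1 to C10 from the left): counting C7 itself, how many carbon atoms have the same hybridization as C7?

6

C7 is sp3 (only σ bonds).
C1: sp3 ✓
C2: sp3 ✓
C3: sp3 ✓
C4: sp
C5: sp
C6: sp3 ✓
C7: sp3 ✓
C8: sp2
C9: sp2
C10: sp3 ✓
6 carbons are sp3.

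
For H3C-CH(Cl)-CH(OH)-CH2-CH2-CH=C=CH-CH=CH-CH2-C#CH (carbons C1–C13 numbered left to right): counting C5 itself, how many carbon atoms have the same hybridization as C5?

6

C5 is sp3 (only σ bonds).
C1: sp3 ✓
C2: sp3 ✓
C3: sp3 ✓
C4: sp3 ✓
C5: sp3 ✓
C6: sp2
C7: sp
C8: sp2
C9: sp2
C10: sp2
C11: sp3 ✓
C12: sp
C13: sp
6 carbons are sp3.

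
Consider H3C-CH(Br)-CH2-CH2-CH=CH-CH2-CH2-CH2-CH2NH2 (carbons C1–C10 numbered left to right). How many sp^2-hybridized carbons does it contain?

2

C1: sp3
C2: sp3
C3: sp3
C4: sp3
C5: sp2 ✓
C6: sp2 ✓
C7: sp3
C8: sp3
C9: sp3
C10: sp3
C5, C6 → 2 sp2 carbons.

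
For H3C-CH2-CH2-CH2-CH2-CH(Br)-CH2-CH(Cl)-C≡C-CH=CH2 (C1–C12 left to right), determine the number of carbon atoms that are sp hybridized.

2

C1: sp3
C2: sp3
C3: sp3
C4: sp3
C5: sp3
C6: sp3
C7: sp3
C8: sp3
C9: sp ✓
C10: sp ✓
C11: sp2
C12: sp2
C9, C10 → 2 sp carbons.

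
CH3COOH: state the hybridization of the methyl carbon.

The methyl carbon: 4 σ bonds — 4 electron domains, sp3.

sp^3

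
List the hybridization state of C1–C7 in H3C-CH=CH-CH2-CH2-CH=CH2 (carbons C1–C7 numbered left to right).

C1 sp3, C2 sp2, C3 sp2, C4 sp3, C5 sp3, C6 sp2, C7 sp2

C1 is sp3: 4 σ bonds, 4 electron-density regions.
C2: 3 σ bonds, plus one π bond; 3 regions of electron density → sp2.
C3: 3 σ bonds, plus one π bond — 3 electron domains, sp2.
C4 carries 4 σ bonds, giving a steric number of 4, so it is sp3.
C5 carries 4 σ bonds, giving a steric number of 4, so it is sp3.
C6 (3 σ bonds, plus one π bond) has steric number 3: sp2.
C7: 3 σ bonds, plus one π bond — 3 electron domains, sp2.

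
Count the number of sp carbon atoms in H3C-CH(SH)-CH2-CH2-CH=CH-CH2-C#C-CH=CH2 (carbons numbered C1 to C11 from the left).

2

C1: sp3
C2: sp3
C3: sp3
C4: sp3
C5: sp2
C6: sp2
C7: sp3
C8: sp ✓
C9: sp ✓
C10: sp2
C11: sp2
C8, C9 → 2 sp carbons.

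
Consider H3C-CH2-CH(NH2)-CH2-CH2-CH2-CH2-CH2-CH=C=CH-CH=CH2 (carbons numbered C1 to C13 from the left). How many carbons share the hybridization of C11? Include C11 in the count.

C11 is sp2 (one π bond).
C1: sp3
C2: sp3
C3: sp3
C4: sp3
C5: sp3
C6: sp3
C7: sp3
C8: sp3
C9: sp2 ✓
C10: sp
C11: sp2 ✓
C12: sp2 ✓
C13: sp2 ✓
4 carbons are sp2.

4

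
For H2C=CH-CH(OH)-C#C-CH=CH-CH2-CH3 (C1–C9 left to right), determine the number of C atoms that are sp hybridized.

2

C1: sp2
C2: sp2
C3: sp3
C4: sp ✓
C5: sp ✓
C6: sp2
C7: sp2
C8: sp3
C9: sp3
C4, C5 → 2 sp carbons.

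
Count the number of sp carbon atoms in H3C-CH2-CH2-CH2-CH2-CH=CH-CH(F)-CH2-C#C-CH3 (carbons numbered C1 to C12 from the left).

2

C1: sp3
C2: sp3
C3: sp3
C4: sp3
C5: sp3
C6: sp2
C7: sp2
C8: sp3
C9: sp3
C10: sp ✓
C11: sp ✓
C12: sp3
C10, C11 → 2 sp carbons.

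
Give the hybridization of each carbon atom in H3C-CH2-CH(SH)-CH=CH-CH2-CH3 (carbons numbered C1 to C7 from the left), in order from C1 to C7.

C1 (4 σ bonds) has steric number 4: sp3.
C2 carries 4 σ bonds, giving a steric number of 4, so it is sp3.
C3 (4 σ bonds) has steric number 4: sp3.
C4: 3 σ bonds, plus one π bond; 3 regions of electron density → sp2.
C5 carries 3 σ bonds, plus one π bond, giving a steric number of 3, so it is sp2.
C6 has 4 σ bonds: steric number 4 → sp3.
C7: 4 σ bonds; 4 regions of electron density → sp3.

C1 sp3, C2 sp3, C3 sp3, C4 sp2, C5 sp2, C6 sp3, C7 sp3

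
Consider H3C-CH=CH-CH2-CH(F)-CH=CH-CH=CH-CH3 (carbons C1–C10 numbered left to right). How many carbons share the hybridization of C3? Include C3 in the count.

C3 is sp2 (one π bond).
C1: sp3
C2: sp2 ✓
C3: sp2 ✓
C4: sp3
C5: sp3
C6: sp2 ✓
C7: sp2 ✓
C8: sp2 ✓
C9: sp2 ✓
C10: sp3
6 carbons are sp2.

6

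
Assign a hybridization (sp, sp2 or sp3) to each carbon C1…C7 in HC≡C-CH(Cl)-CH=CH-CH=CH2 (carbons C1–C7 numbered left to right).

C1 has 2 σ bonds, plus two π bonds: steric number 2 → sp.
C2 has 2 σ bonds, plus two π bonds: steric number 2 → sp.
C3 — 4 σ bonds. Steric number 4, so sp3.
C4 — 3 σ bonds, plus one π bond. Steric number 3, so sp2.
C5 (3 σ bonds, plus one π bond) has steric number 3: sp2.
C6: 3 σ bonds, plus one π bond — 3 electron domains, sp2.
C7 is sp2: 3 σ bonds, plus one π bond, 3 electron-density regions.

C1 sp, C2 sp, C3 sp3, C4 sp2, C5 sp2, C6 sp2, C7 sp2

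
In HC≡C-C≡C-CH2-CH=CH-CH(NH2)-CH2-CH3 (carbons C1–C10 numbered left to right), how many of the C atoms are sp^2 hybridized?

C1: sp
C2: sp
C3: sp
C4: sp
C5: sp3
C6: sp2 ✓
C7: sp2 ✓
C8: sp3
C9: sp3
C10: sp3
C6, C7 → 2 sp2 carbons.

2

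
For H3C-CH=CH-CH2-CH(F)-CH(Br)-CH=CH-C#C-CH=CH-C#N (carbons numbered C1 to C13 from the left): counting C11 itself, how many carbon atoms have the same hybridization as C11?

C11 is sp2 (one π bond).
C1: sp3
C2: sp2 ✓
C3: sp2 ✓
C4: sp3
C5: sp3
C6: sp3
C7: sp2 ✓
C8: sp2 ✓
C9: sp
C10: sp
C11: sp2 ✓
C12: sp2 ✓
C13: sp
6 carbons are sp2.

6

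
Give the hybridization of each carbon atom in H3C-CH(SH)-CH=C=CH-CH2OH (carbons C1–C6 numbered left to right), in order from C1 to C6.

C1 is sp3: 4 σ bonds, 4 electron-density regions.
C2 — 4 σ bonds. Steric number 4, so sp3.
C3: 3 σ bonds, plus one π bond; 3 regions of electron density → sp2.
C4 is sp: 2 σ bonds, plus two π bonds, 2 electron-density regions.
C5 has 3 σ bonds, plus one π bond: steric number 3 → sp2.
C6 carries 4 σ bonds, giving a steric number of 4, so it is sp3.

C1 sp3, C2 sp3, C3 sp2, C4 sp, C5 sp2, C6 sp3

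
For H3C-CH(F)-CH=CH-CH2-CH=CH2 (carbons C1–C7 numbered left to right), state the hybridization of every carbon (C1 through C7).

C1 sp3, C2 sp3, C3 sp2, C4 sp2, C5 sp3, C6 sp2, C7 sp2

C1 is sp3: 4 σ bonds, 4 electron-density regions.
C2 is sp3: 4 σ bonds, 4 electron-density regions.
C3: 3 σ bonds, plus one π bond — 3 electron domains, sp2.
C4: 3 σ bonds, plus one π bond; 3 regions of electron density → sp2.
C5 (4 σ bonds) has steric number 4: sp3.
C6 — 3 σ bonds, plus one π bond. Steric number 3, so sp2.
C7 has 3 σ bonds, plus one π bond: steric number 3 → sp2.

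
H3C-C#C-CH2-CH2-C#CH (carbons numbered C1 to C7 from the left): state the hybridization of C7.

sp

C7: 2 σ bonds, plus two π bonds; 2 regions of electron density → sp.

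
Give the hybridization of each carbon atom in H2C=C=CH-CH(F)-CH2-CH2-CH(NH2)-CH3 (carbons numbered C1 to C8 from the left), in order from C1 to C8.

C1 (3 σ bonds, plus one π bond) has steric number 3: sp2.
C2 carries 2 σ bonds, plus two π bonds, giving a steric number of 2, so it is sp.
C3 carries 3 σ bonds, plus one π bond, giving a steric number of 3, so it is sp2.
C4 (4 σ bonds) has steric number 4: sp3.
C5 has 4 σ bonds: steric number 4 → sp3.
C6 is sp3: 4 σ bonds, 4 electron-density regions.
C7: 4 σ bonds — 4 electron domains, sp3.
C8 is sp3: 4 σ bonds, 4 electron-density regions.

C1 sp2, C2 sp, C3 sp2, C4 sp3, C5 sp3, C6 sp3, C7 sp3, C8 sp3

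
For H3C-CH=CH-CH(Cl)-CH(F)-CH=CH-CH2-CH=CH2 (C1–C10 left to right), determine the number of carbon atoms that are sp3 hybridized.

C1: sp3 ✓
C2: sp2
C3: sp2
C4: sp3 ✓
C5: sp3 ✓
C6: sp2
C7: sp2
C8: sp3 ✓
C9: sp2
C10: sp2
C1, C4, C5, C8 → 4 sp3 carbons.

4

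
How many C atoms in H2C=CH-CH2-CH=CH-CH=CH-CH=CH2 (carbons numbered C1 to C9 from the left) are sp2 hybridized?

8

C1: sp2 ✓
C2: sp2 ✓
C3: sp3
C4: sp2 ✓
C5: sp2 ✓
C6: sp2 ✓
C7: sp2 ✓
C8: sp2 ✓
C9: sp2 ✓
C1, C2, C4, C5, C6, C7, C8, C9 → 8 sp2 carbons.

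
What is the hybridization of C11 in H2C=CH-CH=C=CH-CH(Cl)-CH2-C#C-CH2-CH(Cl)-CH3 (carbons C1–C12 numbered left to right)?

C11 has 4 σ bonds: steric number 4 → sp3.

sp^3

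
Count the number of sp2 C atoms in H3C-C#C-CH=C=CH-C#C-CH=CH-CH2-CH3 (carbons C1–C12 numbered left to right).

4

C1: sp3
C2: sp
C3: sp
C4: sp2 ✓
C5: sp
C6: sp2 ✓
C7: sp
C8: sp
C9: sp2 ✓
C10: sp2 ✓
C11: sp3
C12: sp3
C4, C6, C9, C10 → 4 sp2 carbons.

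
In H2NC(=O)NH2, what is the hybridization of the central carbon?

sp2

The central carbon carries 3 σ bonds, plus one π bond, giving a steric number of 3, so it is sp2.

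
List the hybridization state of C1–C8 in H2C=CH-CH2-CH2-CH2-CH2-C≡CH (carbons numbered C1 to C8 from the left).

C1 has 3 σ bonds, plus one π bond: steric number 3 → sp2.
C2 (3 σ bonds, plus one π bond) has steric number 3: sp2.
C3: 4 σ bonds; 4 regions of electron density → sp3.
C4 carries 4 σ bonds, giving a steric number of 4, so it is sp3.
C5: 4 σ bonds; 4 regions of electron density → sp3.
C6 (4 σ bonds) has steric number 4: sp3.
C7: 2 σ bonds, plus two π bonds; 2 regions of electron density → sp.
C8 — 2 σ bonds, plus two π bonds. Steric number 2, so sp.

C1 sp2, C2 sp2, C3 sp3, C4 sp3, C5 sp3, C6 sp3, C7 sp, C8 sp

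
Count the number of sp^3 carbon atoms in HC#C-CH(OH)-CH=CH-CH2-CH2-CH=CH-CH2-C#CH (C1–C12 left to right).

C1: sp
C2: sp
C3: sp3 ✓
C4: sp2
C5: sp2
C6: sp3 ✓
C7: sp3 ✓
C8: sp2
C9: sp2
C10: sp3 ✓
C11: sp
C12: sp
C3, C6, C7, C10 → 4 sp3 carbons.

4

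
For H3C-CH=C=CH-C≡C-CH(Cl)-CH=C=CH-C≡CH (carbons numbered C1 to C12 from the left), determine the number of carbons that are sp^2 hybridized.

4

C1: sp3
C2: sp2 ✓
C3: sp
C4: sp2 ✓
C5: sp
C6: sp
C7: sp3
C8: sp2 ✓
C9: sp
C10: sp2 ✓
C11: sp
C12: sp
C2, C4, C8, C10 → 4 sp2 carbons.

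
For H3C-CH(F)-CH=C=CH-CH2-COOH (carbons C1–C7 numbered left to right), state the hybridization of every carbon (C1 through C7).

C1 sp3, C2 sp3, C3 sp2, C4 sp, C5 sp2, C6 sp3, C7 sp2

C1 has 4 σ bonds: steric number 4 → sp3.
C2: 4 σ bonds; 4 regions of electron density → sp3.
C3 — 3 σ bonds, plus one π bond. Steric number 3, so sp2.
C4 is sp: 2 σ bonds, plus two π bonds, 2 electron-density regions.
C5 carries 3 σ bonds, plus one π bond, giving a steric number of 3, so it is sp2.
C6 has 4 σ bonds: steric number 4 → sp3.
C7 (3 σ bonds, plus one π bond) has steric number 3: sp2.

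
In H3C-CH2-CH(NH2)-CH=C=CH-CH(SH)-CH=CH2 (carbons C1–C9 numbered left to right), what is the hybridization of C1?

C1: 4 σ bonds; 4 regions of electron density → sp3.

sp^3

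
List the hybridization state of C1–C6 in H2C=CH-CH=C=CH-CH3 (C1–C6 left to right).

C1 is sp2: 3 σ bonds, plus one π bond, 3 electron-density regions.
C2 — 3 σ bonds, plus one π bond. Steric number 3, so sp2.
C3 has 3 σ bonds, plus one π bond: steric number 3 → sp2.
C4 carries 2 σ bonds, plus two π bonds, giving a steric number of 2, so it is sp.
C5 has 3 σ bonds, plus one π bond: steric number 3 → sp2.
C6 (4 σ bonds) has steric number 4: sp3.

C1 sp2, C2 sp2, C3 sp2, C4 sp, C5 sp2, C6 sp3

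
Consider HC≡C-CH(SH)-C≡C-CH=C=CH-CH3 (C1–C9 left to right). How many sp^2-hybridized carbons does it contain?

C1: sp
C2: sp
C3: sp3
C4: sp
C5: sp
C6: sp2 ✓
C7: sp
C8: sp2 ✓
C9: sp3
C6, C8 → 2 sp2 carbons.

2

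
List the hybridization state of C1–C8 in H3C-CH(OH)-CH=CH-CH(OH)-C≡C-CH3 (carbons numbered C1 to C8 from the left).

C1 sp3, C2 sp3, C3 sp2, C4 sp2, C5 sp3, C6 sp, C7 sp, C8 sp3

C1: 4 σ bonds — 4 electron domains, sp3.
C2 carries 4 σ bonds, giving a steric number of 4, so it is sp3.
C3 (3 σ bonds, plus one π bond) has steric number 3: sp2.
C4 carries 3 σ bonds, plus one π bond, giving a steric number of 3, so it is sp2.
C5 carries 4 σ bonds, giving a steric number of 4, so it is sp3.
C6 (2 σ bonds, plus two π bonds) has steric number 2: sp.
C7 has 2 σ bonds, plus two π bonds: steric number 2 → sp.
C8: 4 σ bonds; 4 regions of electron density → sp3.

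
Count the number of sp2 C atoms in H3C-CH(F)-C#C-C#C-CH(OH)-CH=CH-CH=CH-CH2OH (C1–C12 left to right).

C1: sp3
C2: sp3
C3: sp
C4: sp
C5: sp
C6: sp
C7: sp3
C8: sp2 ✓
C9: sp2 ✓
C10: sp2 ✓
C11: sp2 ✓
C12: sp3
C8, C9, C10, C11 → 4 sp2 carbons.

4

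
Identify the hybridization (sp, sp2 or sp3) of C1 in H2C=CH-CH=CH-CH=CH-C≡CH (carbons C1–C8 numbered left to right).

sp2

C1 (3 σ bonds, plus one π bond) has steric number 3: sp2.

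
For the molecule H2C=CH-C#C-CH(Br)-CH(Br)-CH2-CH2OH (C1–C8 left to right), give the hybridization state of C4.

sp

C4 (2 σ bonds, plus two π bonds) has steric number 2: sp.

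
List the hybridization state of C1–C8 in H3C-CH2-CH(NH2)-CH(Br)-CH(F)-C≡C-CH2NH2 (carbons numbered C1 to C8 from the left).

C1 carries 4 σ bonds, giving a steric number of 4, so it is sp3.
C2 (4 σ bonds) has steric number 4: sp3.
C3 carries 4 σ bonds, giving a steric number of 4, so it is sp3.
C4 has 4 σ bonds: steric number 4 → sp3.
C5 carries 4 σ bonds, giving a steric number of 4, so it is sp3.
C6 has 2 σ bonds, plus two π bonds: steric number 2 → sp.
C7 carries 2 σ bonds, plus two π bonds, giving a steric number of 2, so it is sp.
C8 has 4 σ bonds: steric number 4 → sp3.

C1 sp3, C2 sp3, C3 sp3, C4 sp3, C5 sp3, C6 sp, C7 sp, C8 sp3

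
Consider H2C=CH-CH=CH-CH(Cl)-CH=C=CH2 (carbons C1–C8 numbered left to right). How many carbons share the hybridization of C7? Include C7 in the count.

1

C7 is sp (two π bonds).
C1: sp2
C2: sp2
C3: sp2
C4: sp2
C5: sp3
C6: sp2
C7: sp ✓
C8: sp2
1 carbon is sp.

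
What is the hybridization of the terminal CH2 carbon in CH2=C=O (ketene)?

sp^2

The terminal CH2 carbon: 3 σ bonds, plus one π bond — 3 electron domains, sp2.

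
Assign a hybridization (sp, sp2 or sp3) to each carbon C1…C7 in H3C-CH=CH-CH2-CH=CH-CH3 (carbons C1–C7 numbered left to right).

C1 (4 σ bonds) has steric number 4: sp3.
C2 carries 3 σ bonds, plus one π bond, giving a steric number of 3, so it is sp2.
C3 has 3 σ bonds, plus one π bond: steric number 3 → sp2.
C4 carries 4 σ bonds, giving a steric number of 4, so it is sp3.
C5: 3 σ bonds, plus one π bond — 3 electron domains, sp2.
C6 (3 σ bonds, plus one π bond) has steric number 3: sp2.
C7 — 4 σ bonds. Steric number 4, so sp3.

C1 sp3, C2 sp2, C3 sp2, C4 sp3, C5 sp2, C6 sp2, C7 sp3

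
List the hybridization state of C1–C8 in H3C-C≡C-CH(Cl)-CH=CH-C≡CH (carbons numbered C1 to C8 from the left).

C1 sp3, C2 sp, C3 sp, C4 sp3, C5 sp2, C6 sp2, C7 sp, C8 sp

C1 is sp3: 4 σ bonds, 4 electron-density regions.
C2: 2 σ bonds, plus two π bonds; 2 regions of electron density → sp.
C3 (2 σ bonds, plus two π bonds) has steric number 2: sp.
C4 — 4 σ bonds. Steric number 4, so sp3.
C5: 3 σ bonds, plus one π bond — 3 electron domains, sp2.
C6 is sp2: 3 σ bonds, plus one π bond, 3 electron-density regions.
C7: 2 σ bonds, plus two π bonds; 2 regions of electron density → sp.
C8 — 2 σ bonds, plus two π bonds. Steric number 2, so sp.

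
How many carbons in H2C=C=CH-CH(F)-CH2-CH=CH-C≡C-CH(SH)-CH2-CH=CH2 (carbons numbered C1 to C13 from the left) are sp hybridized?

3

C1: sp2
C2: sp ✓
C3: sp2
C4: sp3
C5: sp3
C6: sp2
C7: sp2
C8: sp ✓
C9: sp ✓
C10: sp3
C11: sp3
C12: sp2
C13: sp2
C2, C8, C9 → 3 sp carbons.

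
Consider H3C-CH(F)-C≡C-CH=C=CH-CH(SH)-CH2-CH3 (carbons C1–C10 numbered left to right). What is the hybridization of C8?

sp³

C8 carries 4 σ bonds, giving a steric number of 4, so it is sp3.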